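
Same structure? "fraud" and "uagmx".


Pattern of "fraud": [0, 1, 2, 3, 4]
Pattern of "uagmx": [0, 1, 2, 3, 4]
Patterns match
Same pattern = Yes


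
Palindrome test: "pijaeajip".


Word: "pijaeajip"
Reversed: "pijaeajip"
Forward == Backward? pijaeajip == pijaeajip
Palindrome = Yes


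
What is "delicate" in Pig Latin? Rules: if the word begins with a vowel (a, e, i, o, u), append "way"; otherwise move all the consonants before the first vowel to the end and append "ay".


Word: "delicate"
Starts with consonant(s) → move to end, add 'ay'
Consonant cluster: "d"
Pig Latin = "elicateday"


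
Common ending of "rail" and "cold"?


Word 1: "rail"
Word 2: "cold"
Comparing from end:
  Pos -1: 'l' != 'd' (stop)
LCS = "" (length 0)


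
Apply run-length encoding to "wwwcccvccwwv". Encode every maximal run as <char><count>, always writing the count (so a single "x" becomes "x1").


String: "wwwcccvccwwv"
Scanning for consecutive runs:
  'w' x 3
  'c' x 3
  'v' x 1
  'c' x 2
  'w' x 2
  'v' x 1
RLE = "w3c3v1c2w2v1"


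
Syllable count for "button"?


Word: "button"
Syllable breakdown: but | ton
Counting: 2 parts
= 2 syllables


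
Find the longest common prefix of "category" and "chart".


Word 1: "category"
Word 2: "chart"
Comparing from start:
  Pos 0: 'c' == 'c'
  Pos 1: 'a' != 'h' (stop)
LCP = "c" (length 1)


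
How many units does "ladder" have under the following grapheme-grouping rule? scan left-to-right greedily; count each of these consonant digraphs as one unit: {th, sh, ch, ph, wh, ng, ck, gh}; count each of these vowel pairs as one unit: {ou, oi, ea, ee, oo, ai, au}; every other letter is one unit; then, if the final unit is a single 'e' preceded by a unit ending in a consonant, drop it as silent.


Word: "ladder" (6 letters)
Left-to-right scan:
  (1) 'l' (letter)
  (2) 'a' (letter)
  (3) 'd' (letter)
  (4) 'd' (letter)
  (5) 'e' (letter)
  (6) 'r' (letter)
Units from scan: 6
Sound units = 6 units


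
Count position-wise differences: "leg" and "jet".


Comparing character by character (same length = 3):
  Pos 0: 'l' vs 'j' !=
  Pos 1: 'e' vs 'e' =
  Pos 2: 'g' vs 't' !=
Hamming distance = 2


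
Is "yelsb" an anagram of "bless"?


Word 1: "bless" → sorted: belss
Word 2: "yelsb" → sorted: belsy
Same letters? belss != belsy
Anagram = No


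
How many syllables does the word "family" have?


Word: "family"
Syllable breakdown: fam | i | ly
Counting: 3 parts
= 3 syllables


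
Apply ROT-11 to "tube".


Word: "tube"
Shift: 11
Each letter → (letter + shift) mod 26:
  't' (19) + 11 = 4 → 'e'
  'u' (20) + 11 = 5 → 'f'
  'b' (1) + 11 = 12 → 'm'
  'e' (4) + 11 = 15 → 'p'
Result = "efmp"


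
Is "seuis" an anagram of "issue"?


Word 1: "issue" → sorted: eissu
Word 2: "seuis" → sorted: eissu
Same letters? eissu == eissu
Anagram = Yes


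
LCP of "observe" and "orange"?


Word 1: "observe"
Word 2: "orange"
Comparing from start:
  Pos 0: 'o' == 'o'
  Pos 1: 'b' != 'r' (stop)
LCP = "o" (length 1)


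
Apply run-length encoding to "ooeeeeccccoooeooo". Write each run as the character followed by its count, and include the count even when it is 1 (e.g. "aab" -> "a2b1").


String: "ooeeeeccccoooeooo"
Scanning for consecutive runs:
  'o' x 2
  'e' x 4
  'c' x 4
  'o' x 3
  'e' x 1
  'o' x 3
RLE = "o2e4c4o3e1o3"


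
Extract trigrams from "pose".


Word: "pose" (length 4)
Number of trigrams = 4 - 3 + 1 = 2
  Position 0: "pos"
  Position 1: "ose"
Trigrams = "pos", "ose"


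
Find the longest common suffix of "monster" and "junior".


Word 1: "monster"
Word 2: "junior"
Comparing from end:
  Pos -1: 'r' == 'r'
  Pos -2: 'e' != 'o' (stop)
LCS = "r" (length 1)


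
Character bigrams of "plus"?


Word: "plus" (length 4)
Number of bigrams = 4 - 2 + 1 = 3
  Position 0: "pl"
  Position 1: "lu"
  Position 2: "us"
Bigrams = "pl", "lu", "us"


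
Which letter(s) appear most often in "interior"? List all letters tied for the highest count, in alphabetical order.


Word: "interior"
Letter counts:
  'e': 1
  'i': 2
  'n': 1
  'o': 1
  'r': 2
  't': 1
Maximum count = 2
Most frequent = 'i', 'r' (2 times each)


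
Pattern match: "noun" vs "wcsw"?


Pattern of "noun": [0, 1, 2, 0]
Pattern of "wcsw": [0, 1, 2, 0]
Patterns match
Same pattern = Yes


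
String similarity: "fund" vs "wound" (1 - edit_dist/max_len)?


Word 1: "fund" (length 4)
Word 2: "wound" (length 5)
One optimal edit sequence:
  1. insert 'w'  (+1)
  2. substitute 'f' -> 'o'  (+1)
  3. keep 'u'
  4. keep 'n'
  5. keep 'd'
Edit distance = 2
Max length = max(4, 5) = 5
Similarity = 1 - 2/5
= 0.6000


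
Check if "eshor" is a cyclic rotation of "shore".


Word: "shore", Candidate: "eshor"
Method: check if candidate is substring of word+word
"shoreshore" contains "eshor"? Yes
Is rotation = Yes


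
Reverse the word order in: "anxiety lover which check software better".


Original: "anxiety lover which check software better"
Words (1..n): anxiety | lover | which | check | software | better
Reversed (n..1): better | software | check | which | lover | anxiety
Result = "better software check which lover anxiety"


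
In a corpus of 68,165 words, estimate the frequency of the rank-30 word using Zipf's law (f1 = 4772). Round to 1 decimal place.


Zipf's law: f(r) = f(1) / r
f(1) = 4772
f(30) = 4772 / 30
= 159.1 occurrences


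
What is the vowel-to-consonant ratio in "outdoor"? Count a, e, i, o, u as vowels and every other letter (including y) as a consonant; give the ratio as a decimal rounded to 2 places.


Word: "outdoor"
Vowels (a,e,i,o,u): 4
Consonants: 3
Ratio = 4/3
= 1.33


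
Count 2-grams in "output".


Word: "output" (length 6)
Number of 2-grams = length - 2 + 1 = 6 - 2 + 1
= 5


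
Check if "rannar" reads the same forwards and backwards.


Word: "rannar"
Reversed: "rannar"
Forward == Backward? rannar == rannar
Palindrome = Yes


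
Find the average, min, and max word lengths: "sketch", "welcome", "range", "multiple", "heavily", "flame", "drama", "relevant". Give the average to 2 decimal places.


Lengths: "sketch"=6, "welcome"=7, "range"=5, "multiple"=8, "heavily"=7, "flame"=5, "drama"=5, "relevant"=8
Sum = 51, Count = 8
Average = 51/8 = 6.38
= avg=6.38, min=5, max=8


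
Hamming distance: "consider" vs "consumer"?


Comparing character by character (same length = 8):
  Pos 0: 'c' vs 'c' =
  Pos 1: 'o' vs 'o' =
  Pos 2: 'n' vs 'n' =
  Pos 3: 's' vs 's' =
  Pos 4: 'i' vs 'u' !=
  Pos 5: 'd' vs 'm' !=
  Pos 6: 'e' vs 'e' =
  Pos 7: 'r' vs 'r' =
Hamming distance = 2


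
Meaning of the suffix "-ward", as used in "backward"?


Suffix: -ward
Example: backward (back + -ward)
Meaning = in the direction of


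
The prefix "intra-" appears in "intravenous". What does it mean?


Prefix: intra-
Example: intravenous (intra- + venous)
Meaning = within


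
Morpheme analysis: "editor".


Word: "editor"
Morphemes: edit | -or
Each morpheme carries meaning
= 2 morphemes


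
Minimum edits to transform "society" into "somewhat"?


Word 1: "society" (length 7)
Word 2: "somewhat" (length 8)
One optimal edit sequence (insert/delete/substitute each cost 1):
  1. keep 's'
  2. keep 'o'
  3. insert 'm'  (+1)
  4. substitute 'c' -> 'e'  (+1)
  5. substitute 'i' -> 'w'  (+1)
  6. substitute 'e' -> 'h'  (+1)
  7. substitute 't' -> 'a'  (+1)
  8. substitute 'y' -> 't'  (+1)
Total edit operations: 6
Edit distance = 6


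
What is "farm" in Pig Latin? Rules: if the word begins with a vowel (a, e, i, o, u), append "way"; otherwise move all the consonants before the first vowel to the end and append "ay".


Word: "farm"
Starts with consonant(s) → move to end, add 'ay'
Consonant cluster: "f"
Pig Latin = "armfay"


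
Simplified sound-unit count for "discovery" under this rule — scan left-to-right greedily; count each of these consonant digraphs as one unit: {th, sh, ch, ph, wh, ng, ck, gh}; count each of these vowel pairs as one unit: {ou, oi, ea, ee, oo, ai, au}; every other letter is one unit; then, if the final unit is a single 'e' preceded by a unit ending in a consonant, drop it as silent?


Word: "discovery" (9 letters)
Left-to-right scan:
  (1) 'd' (letter)
  (2) 'i' (letter)
  (3) 's' (letter)
  (4) 'c' (letter)
  (5) 'o' (letter)
  (6) 'v' (letter)
  (7) 'e' (letter)
  (8) 'r' (letter)
  (9) 'y' (letter)
Units from scan: 9
Sound units = 9 units


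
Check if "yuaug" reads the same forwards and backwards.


Word: "yuaug"
Reversed: "guauy"
Forward == Backward? yuaug != guauy
Palindrome = No


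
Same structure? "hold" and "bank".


Pattern of "hold": [0, 1, 2, 3]
Pattern of "bank": [0, 1, 2, 3]
Patterns match
Same pattern = Yes


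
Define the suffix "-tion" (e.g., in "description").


Suffix: -tion
Example: description (describe + -tion, with a spelling change)
Meaning = act or process


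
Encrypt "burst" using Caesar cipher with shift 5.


Word: "burst"
Shift: 5
Each letter → (letter + shift) mod 26:
  'b' (1) + 5 = 6 → 'g'
  'u' (20) + 5 = 25 → 'z'
  'r' (17) + 5 = 22 → 'w'
  's' (18) + 5 = 23 → 'x'
  't' (19) + 5 = 24 → 'y'
Result = "gzwxy"


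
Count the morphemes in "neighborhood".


Word: "neighborhood"
Morphemes: neighbor + -hood
Each morpheme carries meaning
= 2 morphemes


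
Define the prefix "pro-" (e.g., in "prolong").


Prefix: pro-
Example: prolong = pro- + long
Meaning = forward / in favor of


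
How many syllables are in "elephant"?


Word: "elephant"
Syllable breakdown: el · e · phant
Counting: 3 parts
= 3 syllables


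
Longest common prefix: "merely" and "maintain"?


Word 1: "merely"
Word 2: "maintain"
Comparing from start:
  Pos 0: 'm' == 'm'
  Pos 1: 'e' != 'a' (stop)
LCP = "m" (length 1)


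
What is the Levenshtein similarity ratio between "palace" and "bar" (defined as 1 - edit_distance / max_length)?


Word 1: "palace" (length 6)
Word 2: "bar" (length 3)
One optimal edit sequence:
  1. delete 'p'  (+1)
  2. delete 'a'  (+1)
  3. substitute 'l' -> 'b'  (+1)
  4. keep 'a'
  5. delete 'c'  (+1)
  6. substitute 'e' -> 'r'  (+1)
Edit distance = 5
Max length = max(6, 3) = 6
Similarity = 1 - 5/6
= 0.1667


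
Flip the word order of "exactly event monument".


Original: "exactly event monument"
Words (1..n): exactly | event | monument
Reversed (n..1): monument | event | exactly
Result = "monument event exactly"


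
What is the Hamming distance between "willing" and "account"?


Comparing character by character (same length = 7):
  Pos 0: 'w' vs 'a' !=
  Pos 1: 'i' vs 'c' !=
  Pos 2: 'l' vs 'c' !=
  Pos 3: 'l' vs 'o' !=
  Pos 4: 'i' vs 'u' !=
  Pos 5: 'n' vs 'n' =
  Pos 6: 'g' vs 't' !=
Hamming distance = 6


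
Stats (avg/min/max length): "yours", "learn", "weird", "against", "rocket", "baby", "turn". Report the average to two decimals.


Lengths: "yours"=5, "learn"=5, "weird"=5, "against"=7, "rocket"=6, "baby"=4, "turn"=4
Sum = 36, Count = 7
Average = 36/7 = 5.14
= avg=5.14, min=4, max=7


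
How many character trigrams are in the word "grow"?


Word: "grow" (length 4)
Number of 3-grams = length - 3 + 1 = 4 - 3 + 1
= 2


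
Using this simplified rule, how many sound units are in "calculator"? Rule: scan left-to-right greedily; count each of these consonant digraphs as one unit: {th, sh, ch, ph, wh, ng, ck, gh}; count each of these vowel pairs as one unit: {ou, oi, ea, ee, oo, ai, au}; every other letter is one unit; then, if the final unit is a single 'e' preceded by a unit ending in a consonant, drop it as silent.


Word: "calculator" (10 letters)
Left-to-right scan:
  1. 'c' (letter)
  2. 'a' (letter)
  3. 'l' (letter)
  4. 'c' (letter)
  5. 'u' (letter)
  6. 'l' (letter)
  7. 'a' (letter)
  8. 't' (letter)
  9. 'o' (letter)
  10. 'r' (letter)
Units from scan: 10
Sound units = 10 units


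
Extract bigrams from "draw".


Word: "draw" (length 4)
Number of bigrams = 4 - 2 + 1 = 3
  Position 0: "dr"
  Position 1: "ra"
  Position 2: "aw"
Bigrams = "dr", "ra", "aw"


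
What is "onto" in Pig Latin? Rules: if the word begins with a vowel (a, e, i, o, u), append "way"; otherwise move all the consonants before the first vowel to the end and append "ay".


Word: "onto"
Starts with vowel → add 'way'
Pig Latin = "ontoway"


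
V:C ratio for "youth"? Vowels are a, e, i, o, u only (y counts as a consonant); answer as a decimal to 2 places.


Word: "youth"
Vowels (a,e,i,o,u): 2
Consonants: 3
Ratio = 2/3
= 0.67


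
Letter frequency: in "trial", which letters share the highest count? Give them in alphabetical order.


Word: "trial"
Letter counts:
  'a': 1
  'i': 1
  'l': 1
  'r': 1
  't': 1
Maximum count = 1
Most frequent = 'a', 'i', 'l', 'r', 't' (1 time each)


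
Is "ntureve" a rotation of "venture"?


Word: "venture", Candidate: "ntureve"
Method: check if candidate is substring of word+word
"ventureventure" contains "ntureve"? Yes
Is rotation = Yes


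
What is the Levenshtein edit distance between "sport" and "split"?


Word 1: "sport" (length 5)
Word 2: "split" (length 5)
One optimal edit sequence (insert/delete/substitute each cost 1):
  1. keep 's'
  2. keep 'p'
  3. substitute 'o' -> 'l'  (+1)
  4. substitute 'r' -> 'i'  (+1)
  5. keep 't'
Total edit operations: 2
Edit distance = 2


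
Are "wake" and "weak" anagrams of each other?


Word 1: "wake" → sorted: aekw
Word 2: "weak" → sorted: aekw
Same letters? aekw == aekw
Anagram = Yes


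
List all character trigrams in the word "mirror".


Word: "mirror" (length 6)
Number of trigrams = 6 - 3 + 1 = 4
  Position 0: "mir"
  Position 1: "irr"
  Position 2: "rro"
  Position 3: "ror"
Trigrams = "mir", "irr", "rro", "ror"


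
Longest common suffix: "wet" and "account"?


Word 1: "wet"
Word 2: "account"
Comparing from end:
  Pos -1: 't' == 't'
  Pos -2: 'e' != 'n' (stop)
LCS = "t" (length 1)


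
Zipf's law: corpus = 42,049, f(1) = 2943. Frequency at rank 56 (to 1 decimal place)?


Zipf's law: f(r) = f(1) / r
f(1) = 2943
f(56) = 2943 / 56
= 52.6 occurrences


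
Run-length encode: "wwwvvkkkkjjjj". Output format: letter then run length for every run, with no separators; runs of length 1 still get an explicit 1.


String: "wwwvvkkkkjjjj"
Scanning for consecutive runs:
  'w' x 3
  'v' x 2
  'k' x 4
  'j' x 4
RLE = "w3v2k4j4"


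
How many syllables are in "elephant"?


Word: "elephant"
Syllable breakdown: el | e | phant
Counting: 3 parts
= 3 syllables


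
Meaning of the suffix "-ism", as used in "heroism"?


Suffix: -ism
As in: heroism -> hero + -ism
Meaning = belief / practice


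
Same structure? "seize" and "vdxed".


Pattern of "seize": [0, 1, 2, 3, 1]
Pattern of "vdxed": [0, 1, 2, 3, 1]
Patterns match
Same pattern = Yes


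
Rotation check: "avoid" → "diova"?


Word: "avoid", Candidate: "diova"
Method: check if candidate is substring of word+word
"avoidavoid" contains "diova"? No
Is rotation = No


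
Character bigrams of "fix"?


Word: "fix" (length 3)
Number of bigrams = 3 - 2 + 1 = 2
  Position 0: "fi"
  Position 1: "ix"
Bigrams = "fi", "ix"


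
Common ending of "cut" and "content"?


Word 1: "cut"
Word 2: "content"
Comparing from end:
  Pos -1: 't' == 't'
  Pos -2: 'u' != 'n' (stop)
LCS = "t" (length 1)


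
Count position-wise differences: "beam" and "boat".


Comparing character by character (same length = 4):
  Pos 0: 'b' vs 'b' =
  Pos 1: 'e' vs 'o' !=
  Pos 2: 'a' vs 'a' =
  Pos 3: 'm' vs 't' !=
Hamming distance = 2


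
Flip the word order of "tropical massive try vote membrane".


Original: "tropical massive try vote membrane"
Words (1..n): tropical | massive | try | vote | membrane
Reversed (n..1): membrane | vote | try | massive | tropical
Result = "membrane vote try massive tropical"


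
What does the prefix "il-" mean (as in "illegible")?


Prefix: il-
Example: illegible = il- + legible
Meaning = not


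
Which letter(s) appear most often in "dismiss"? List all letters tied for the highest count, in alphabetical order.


Word: "dismiss"
Letter counts:
  'd': 1
  'i': 2
  'm': 1
  's': 3
Maximum count = 3
Most frequent = 's' (3 times each)


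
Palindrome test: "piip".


Word: "piip"
Reversed: "piip"
Forward == Backward? piip == piip
Palindrome = Yes


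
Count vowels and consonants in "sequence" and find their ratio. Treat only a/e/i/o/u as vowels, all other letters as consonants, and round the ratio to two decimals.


Word: "sequence"
Vowels (a,e,i,o,u): 4
Consonants: 4
Ratio = 4/4
= 1.00


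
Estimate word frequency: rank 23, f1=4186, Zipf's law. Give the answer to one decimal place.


Zipf's law: f(r) = f(1) / r
f(1) = 4186
f(23) = 4186 / 23
= 182.0 occurrences


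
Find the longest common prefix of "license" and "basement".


Word 1: "license"
Word 2: "basement"
Comparing from start:
  Pos 0: 'l' != 'b' (stop)
LCP = "" (length 0)


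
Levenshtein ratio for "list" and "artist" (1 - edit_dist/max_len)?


Word 1: "list" (length 4)
Word 2: "artist" (length 6)
One optimal edit sequence:
  1. insert 'a'  (+1)
  2. insert 'r'  (+1)
  3. substitute 'l' -> 't'  (+1)
  4. keep 'i'
  5. keep 's'
  6. keep 't'
Edit distance = 3
Max length = max(4, 6) = 6
Similarity = 1 - 3/6
= 0.5000


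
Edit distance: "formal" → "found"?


Word 1: "formal" (length 6)
Word 2: "found" (length 5)
One optimal edit sequence (insert/delete/substitute each cost 1):
  1. keep 'f'
  2. keep 'o'
  3. delete 'r'  (+1)
  4. substitute 'm' -> 'u'  (+1)
  5. substitute 'a' -> 'n'  (+1)
  6. substitute 'l' -> 'd'  (+1)
Total edit operations: 4
Edit distance = 4


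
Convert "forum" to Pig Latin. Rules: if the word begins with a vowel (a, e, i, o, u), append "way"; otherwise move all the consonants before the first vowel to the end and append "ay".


Word: "forum"
Starts with consonant(s) → move to end, add 'ay'
Consonant cluster: "f"
Pig Latin = "orumfay"


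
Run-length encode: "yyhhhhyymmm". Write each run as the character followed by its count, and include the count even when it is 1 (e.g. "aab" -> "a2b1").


String: "yyhhhhyymmm"
Scanning for consecutive runs:
  'y' x 2
  'h' x 4
  'y' x 2
  'm' x 3
RLE = "y2h4y2m3"


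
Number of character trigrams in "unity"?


Word: "unity" (length 5)
Number of 3-grams = length - 3 + 1 = 5 - 3 + 1
= 3


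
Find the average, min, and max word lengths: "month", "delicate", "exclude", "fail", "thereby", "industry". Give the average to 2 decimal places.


Lengths: "month"=5, "delicate"=8, "exclude"=7, "fail"=4, "thereby"=7, "industry"=8
Sum = 39, Count = 6
Average = 39/6 = 6.50
= avg=6.50, min=4, max=8


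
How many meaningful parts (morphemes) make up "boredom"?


Word: "boredom"
Morphemes: bore / -dom
Each morpheme carries meaning
= 2 morphemes


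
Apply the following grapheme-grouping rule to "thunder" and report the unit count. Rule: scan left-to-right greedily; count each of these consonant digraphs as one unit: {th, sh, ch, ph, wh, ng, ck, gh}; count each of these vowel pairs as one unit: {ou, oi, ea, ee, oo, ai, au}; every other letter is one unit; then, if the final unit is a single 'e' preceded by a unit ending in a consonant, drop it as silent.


Word: "thunder" (7 letters)
Left-to-right scan:
  [1] 'th' (digraph)
  [2] 'u' (letter)
  [3] 'n' (letter)
  [4] 'd' (letter)
  [5] 'e' (letter)
  [6] 'r' (letter)
Units from scan: 6
Sound units = 6 units


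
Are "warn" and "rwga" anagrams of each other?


Word 1: "warn" → sorted: anrw
Word 2: "rwga" → sorted: agrw
Same letters? anrw != agrw
Anagram = No


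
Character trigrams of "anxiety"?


Word: "anxiety" (length 7)
Number of trigrams = 7 - 3 + 1 = 5
  Position 0: "anx"
  Position 1: "nxi"
  Position 2: "xie"
  Position 3: "iet"
  Position 4: "ety"
Trigrams = "anx", "nxi", "xie", "iet", "ety"


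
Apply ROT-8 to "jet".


Word: "jet"
Shift: 8
Each letter → (letter + shift) mod 26:
  'j' (9) + 8 = 17 → 'r'
  'e' (4) + 8 = 12 → 'm'
  't' (19) + 8 = 1 → 'b'
Result = "rmb"


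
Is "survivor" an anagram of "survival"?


Word 1: "survival" → sorted: ailrsuvv
Word 2: "survivor" → sorted: iorrsuvv
Same letters? ailrsuvv != iorrsuvv
Anagram = No


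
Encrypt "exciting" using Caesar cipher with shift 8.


Word: "exciting"
Shift: 8
Each letter → (letter + shift) mod 26:
  'e' (4) + 8 = 12 → 'm'
  'x' (23) + 8 = 5 → 'f'
  'c' (2) + 8 = 10 → 'k'
  'i' (8) + 8 = 16 → 'q'
  't' (19) + 8 = 1 → 'b'
  'i' (8) + 8 = 16 → 'q'
  'n' (13) + 8 = 21 → 'v'
  'g' (6) + 8 = 14 → 'o'
Result = "mfkqbqvo"


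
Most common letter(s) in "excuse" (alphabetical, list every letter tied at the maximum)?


Word: "excuse"
Letter counts:
  'c': 1
  'e': 2
  's': 1
  'u': 1
  'x': 1
Maximum count = 2
Most frequent = 'e' (2 times each)


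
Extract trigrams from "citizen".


Word: "citizen" (length 7)
Number of trigrams = 7 - 3 + 1 = 5
  Position 0: "cit"
  Position 1: "iti"
  Position 2: "tiz"
  Position 3: "ize"
  Position 4: "zen"
Trigrams = "cit", "iti", "tiz", "ize", "zen"


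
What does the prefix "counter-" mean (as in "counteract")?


Prefix: counter-
As in: counteract -> counter- + act
Meaning = against / opposite


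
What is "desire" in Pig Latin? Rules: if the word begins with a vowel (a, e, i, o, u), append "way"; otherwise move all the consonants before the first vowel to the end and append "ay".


Word: "desire"
Starts with consonant(s) → move to end, add 'ay'
Consonant cluster: "d"
Pig Latin = "esireday"


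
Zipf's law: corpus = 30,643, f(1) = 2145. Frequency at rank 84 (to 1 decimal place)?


Zipf's law: f(r) = f(1) / r
f(1) = 2145
f(84) = 2145 / 84
= 25.5 occurrences


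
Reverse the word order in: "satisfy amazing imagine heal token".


Original: "satisfy amazing imagine heal token"
Words (1..n): satisfy | amazing | imagine | heal | token
Reversed (n..1): token | heal | imagine | amazing | satisfy
Result = "token heal imagine amazing satisfy"


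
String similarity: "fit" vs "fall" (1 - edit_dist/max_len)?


Word 1: "fit" (length 3)
Word 2: "fall" (length 4)
One optimal edit sequence:
  1. keep 'f'
  2. insert 'a'  (+1)
  3. substitute 'i' -> 'l'  (+1)
  4. substitute 't' -> 'l'  (+1)
Edit distance = 3
Max length = max(3, 4) = 4
Similarity = 1 - 3/4
= 0.2500


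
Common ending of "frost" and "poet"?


Word 1: "frost"
Word 2: "poet"
Comparing from end:
  Pos -1: 't' == 't'
  Pos -2: 's' != 'e' (stop)
LCS = "t" (length 1)


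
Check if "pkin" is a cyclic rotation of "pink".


Word: "pink", Candidate: "pkin"
Method: check if candidate is substring of word+word
"pinkpink" contains "pkin"? No
Is rotation = No


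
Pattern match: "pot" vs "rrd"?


Pattern of "pot": [0, 1, 2]
Pattern of "rrd": [0, 0, 1]
Patterns do not match
Same pattern = No


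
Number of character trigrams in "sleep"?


Word: "sleep" (length 5)
Number of 3-grams = length - 3 + 1 = 5 - 3 + 1
= 3


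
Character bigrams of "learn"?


Word: "learn" (length 5)
Number of bigrams = 5 - 2 + 1 = 4
  Position 0: "le"
  Position 1: "ea"
  Position 2: "ar"
  Position 3: "rn"
Bigrams = "le", "ea", "ar", "rn"


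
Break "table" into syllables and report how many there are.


Word: "table"
Syllable breakdown: ta · ble
Counting: 2 parts
= 2 syllables


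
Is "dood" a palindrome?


Word: "dood"
Reversed: "dood"
Forward == Backward? dood == dood
Palindrome = Yes


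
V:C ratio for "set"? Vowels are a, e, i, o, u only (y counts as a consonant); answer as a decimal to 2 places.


Word: "set"
Vowels (a,e,i,o,u): 1
Consonants: 2
Ratio = 1/2
= 0.50


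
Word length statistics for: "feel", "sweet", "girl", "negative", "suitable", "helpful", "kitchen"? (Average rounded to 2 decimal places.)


Lengths: "feel"=4, "sweet"=5, "girl"=4, "negative"=8, "suitable"=8, "helpful"=7, "kitchen"=7
Sum = 43, Count = 7
Average = 43/7 = 6.14
= avg=6.14, min=4, max=8


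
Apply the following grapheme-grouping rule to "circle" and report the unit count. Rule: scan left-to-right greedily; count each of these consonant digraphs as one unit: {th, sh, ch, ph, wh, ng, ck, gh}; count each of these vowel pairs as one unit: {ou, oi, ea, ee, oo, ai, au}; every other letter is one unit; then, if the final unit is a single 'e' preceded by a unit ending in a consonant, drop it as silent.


Word: "circle" (6 letters)
Left-to-right scan:
  1. 'c' (letter)
  2. 'i' (letter)
  3. 'r' (letter)
  4. 'c' (letter)
  5. 'l' (letter)
  6. 'e' (letter)
Units from scan: 6
Final unit is 'e' after a consonant -> drop as silent (-1)
Sound units = 5 units


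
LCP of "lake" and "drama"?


Word 1: "lake"
Word 2: "drama"
Comparing from start:
  Pos 0: 'l' != 'd' (stop)
LCP = "" (length 0)


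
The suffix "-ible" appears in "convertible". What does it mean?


Suffix: -ible
As in: convertible -> convert + -ible
Meaning = capable of


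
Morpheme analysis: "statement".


Word: "statement"
Morphemes: state | -ment
Each morpheme carries meaning
= 2 morphemes


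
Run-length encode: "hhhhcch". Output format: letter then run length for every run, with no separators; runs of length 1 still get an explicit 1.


String: "hhhhcch"
Scanning for consecutive runs:
  'h' x 4
  'c' x 2
  'h' x 1
RLE = "h4c2h1"


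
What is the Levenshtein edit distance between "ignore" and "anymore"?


Word 1: "ignore" (length 6)
Word 2: "anymore" (length 7)
One optimal edit sequence (insert/delete/substitute each cost 1):
  1. insert 'a'  (+1)
  2. substitute 'i' -> 'n'  (+1)
  3. substitute 'g' -> 'y'  (+1)
  4. substitute 'n' -> 'm'  (+1)
  5. keep 'o'
  6. keep 'r'
  7. keep 'e'
Total edit operations: 4
Edit distance = 4


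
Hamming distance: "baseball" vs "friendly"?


Comparing character by character (same length = 8):
  Pos 0: 'b' vs 'f' !=
  Pos 1: 'a' vs 'r' !=
  Pos 2: 's' vs 'i' !=
  Pos 3: 'e' vs 'e' =
  Pos 4: 'b' vs 'n' !=
  Pos 5: 'a' vs 'd' !=
  Pos 6: 'l' vs 'l' =
  Pos 7: 'l' vs 'y' !=
Hamming distance = 6


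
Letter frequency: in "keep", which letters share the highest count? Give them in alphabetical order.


Word: "keep"
Letter counts:
  'e': 2
  'k': 1
  'p': 1
Maximum count = 2
Most frequent = 'e' (2 times each)


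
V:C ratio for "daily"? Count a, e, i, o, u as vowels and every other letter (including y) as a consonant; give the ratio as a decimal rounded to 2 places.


Word: "daily"
Vowels (a,e,i,o,u): 2
Consonants: 3
Ratio = 2/3
= 0.67


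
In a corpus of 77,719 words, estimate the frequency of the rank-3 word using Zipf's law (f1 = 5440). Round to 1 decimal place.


Zipf's law: f(r) = f(1) / r
f(1) = 5440
f(3) = 5440 / 3
= 1813.3 occurrences


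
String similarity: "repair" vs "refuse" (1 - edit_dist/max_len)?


Word 1: "repair" (length 6)
Word 2: "refuse" (length 6)
One optimal edit sequence:
  1. keep 'r'
  2. keep 'e'
  3. substitute 'p' -> 'f'  (+1)
  4. substitute 'a' -> 'u'  (+1)
  5. substitute 'i' -> 's'  (+1)
  6. substitute 'r' -> 'e'  (+1)
Edit distance = 4
Max length = max(6, 6) = 6
Similarity = 1 - 4/6
= 0.3333


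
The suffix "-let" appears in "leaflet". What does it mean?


Suffix: -let
Example: leaflet = leaf + -let
Meaning = small


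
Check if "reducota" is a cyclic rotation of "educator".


Word: "educator", Candidate: "reducota"
Method: check if candidate is substring of word+word
"educatoreducator" contains "reducota"? No
Is rotation = No


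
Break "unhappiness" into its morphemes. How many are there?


Word: "unhappiness"
Morphemes: un- / happi / -ness
Each morpheme carries meaning
= 3 morphemes


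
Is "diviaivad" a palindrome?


Word: "diviaivad"
Reversed: "daviaivid"
Forward == Backward? diviaivad != daviaivid
Palindrome = No


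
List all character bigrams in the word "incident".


Word: "incident" (length 8)
Number of bigrams = 8 - 2 + 1 = 7
  Position 0: "in"
  Position 1: "nc"
  Position 2: "ci"
  Position 3: "id"
  Position 4: "de"
  Position 5: "en"
  Position 6: "nt"
Bigrams = "in", "nc", "ci", "id", "de", "en", "nt"


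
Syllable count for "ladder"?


Word: "ladder"
Syllable breakdown: lad-der
Counting: 2 parts
= 2 syllables


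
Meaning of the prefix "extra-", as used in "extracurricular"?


Prefix: extra-
As in: extracurricular -> extra- + curricular
Meaning = beyond


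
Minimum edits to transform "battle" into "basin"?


Word 1: "battle" (length 6)
Word 2: "basin" (length 5)
One optimal edit sequence (insert/delete/substitute each cost 1):
  1. keep 'b'
  2. keep 'a'
  3. delete 't'  (+1)
  4. substitute 't' -> 's'  (+1)
  5. substitute 'l' -> 'i'  (+1)
  6. substitute 'e' -> 'n'  (+1)
Total edit operations: 4
Edit distance = 4


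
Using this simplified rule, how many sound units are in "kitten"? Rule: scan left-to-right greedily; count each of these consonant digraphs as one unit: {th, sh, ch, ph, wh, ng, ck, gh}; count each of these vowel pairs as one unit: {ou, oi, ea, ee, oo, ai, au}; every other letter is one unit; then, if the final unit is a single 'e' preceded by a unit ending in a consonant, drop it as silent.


Word: "kitten" (6 letters)
Left-to-right scan:
  [1] 'k' (letter)
  [2] 'i' (letter)
  [3] 't' (letter)
  [4] 't' (letter)
  [5] 'e' (letter)
  [6] 'n' (letter)
Units from scan: 6
Sound units = 6 units


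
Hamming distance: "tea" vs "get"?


Comparing character by character (same length = 3):
  Pos 0: 't' vs 'g' !=
  Pos 1: 'e' vs 'e' =
  Pos 2: 'a' vs 't' !=
Hamming distance = 2


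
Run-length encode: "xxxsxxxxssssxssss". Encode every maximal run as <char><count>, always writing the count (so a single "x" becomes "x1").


String: "xxxsxxxxssssxssss"
Scanning for consecutive runs:
  'x' x 3
  's' x 1
  'x' x 4
  's' x 4
  'x' x 1
  's' x 4
RLE = "x3s1x4s4x1s4"


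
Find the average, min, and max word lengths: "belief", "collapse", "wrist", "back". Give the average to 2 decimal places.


Lengths: "belief"=6, "collapse"=8, "wrist"=5, "back"=4
Sum = 23, Count = 4
Average = 23/4 = 5.75
= avg=5.75, min=4, max=8


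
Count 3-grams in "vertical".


Word: "vertical" (length 8)
Number of 3-grams = length - 3 + 1 = 8 - 3 + 1
= 6


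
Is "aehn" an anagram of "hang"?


Word 1: "hang" → sorted: aghn
Word 2: "aehn" → sorted: aehn
Same letters? aghn != aehn
Anagram = No


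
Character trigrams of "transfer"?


Word: "transfer" (length 8)
Number of trigrams = 8 - 3 + 1 = 6
  Position 0: "tra"
  Position 1: "ran"
  Position 2: "ans"
  Position 3: "nsf"
  Position 4: "sfe"
  Position 5: "fer"
Trigrams = "tra", "ran", "ans", "nsf", "sfe", "fer"


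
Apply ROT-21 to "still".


Word: "still"
Shift: 21
Each letter → (letter + shift) mod 26:
  's' (18) + 21 = 13 → 'n'
  't' (19) + 21 = 14 → 'o'
  'i' (8) + 21 = 3 → 'd'
  'l' (11) + 21 = 6 → 'g'
  'l' (11) + 21 = 6 → 'g'
Result = "nodgg"


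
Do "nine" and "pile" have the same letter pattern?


Pattern of "nine": [0, 1, 0, 2]
Pattern of "pile": [0, 1, 2, 3]
Patterns do not match
Same pattern = No


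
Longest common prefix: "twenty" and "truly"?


Word 1: "twenty"
Word 2: "truly"
Comparing from start:
  Pos 0: 't' == 't'
  Pos 1: 'w' != 'r' (stop)
LCP = "t" (length 1)


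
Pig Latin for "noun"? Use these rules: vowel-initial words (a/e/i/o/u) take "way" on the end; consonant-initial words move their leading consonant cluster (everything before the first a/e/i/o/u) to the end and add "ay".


Word: "noun"
Starts with consonant(s) → move to end, add 'ay'
Consonant cluster: "n"
Pig Latin = "ounnay"


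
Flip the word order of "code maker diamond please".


Original: "code maker diamond please"
Words (1..n): code | maker | diamond | please
Reversed (n..1): please | diamond | maker | code
Result = "please diamond maker code"


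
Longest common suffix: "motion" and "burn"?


Word 1: "motion"
Word 2: "burn"
Comparing from end:
  Pos -1: 'n' == 'n'
  Pos -2: 'o' != 'r' (stop)
LCS = "n" (length 1)


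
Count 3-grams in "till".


Word: "till" (length 4)
Number of 3-grams = length - 3 + 1 = 4 - 3 + 1
= 2


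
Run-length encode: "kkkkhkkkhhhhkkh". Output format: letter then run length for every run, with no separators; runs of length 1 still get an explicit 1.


String: "kkkkhkkkhhhhkkh"
Scanning for consecutive runs:
  'k' x 4
  'h' x 1
  'k' x 3
  'h' x 4
  'k' x 2
  'h' x 1
RLE = "k4h1k3h4k2h1"


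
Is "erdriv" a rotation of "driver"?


Word: "driver", Candidate: "erdriv"
Method: check if candidate is substring of word+word
"driverdriver" contains "erdriv"? Yes
Is rotation = Yes


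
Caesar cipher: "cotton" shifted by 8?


Word: "cotton"
Shift: 8
Each letter → (letter + shift) mod 26:
  'c' (2) + 8 = 10 → 'k'
  'o' (14) + 8 = 22 → 'w'
  't' (19) + 8 = 1 → 'b'
  't' (19) + 8 = 1 → 'b'
  'o' (14) + 8 = 22 → 'w'
  'n' (13) + 8 = 21 → 'v'
Result = "kwbbwv"


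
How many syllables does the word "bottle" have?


Word: "bottle"
Syllable breakdown: bot-tle
Counting: 2 parts
= 2 syllables


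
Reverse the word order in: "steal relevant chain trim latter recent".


Original: "steal relevant chain trim latter recent"
Words (1..n): steal | relevant | chain | trim | latter | recent
Reversed (n..1): recent | latter | trim | chain | relevant | steal
Result = "recent latter trim chain relevant steal"


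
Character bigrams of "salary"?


Word: "salary" (length 6)
Number of bigrams = 6 - 2 + 1 = 5
  Position 0: "sa"
  Position 1: "al"
  Position 2: "la"
  Position 3: "ar"
  Position 4: "ry"
Bigrams = "sa", "al", "la", "ar", "ry"


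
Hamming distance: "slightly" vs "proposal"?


Comparing character by character (same length = 8):
  Pos 0: 's' vs 'p' !=
  Pos 1: 'l' vs 'r' !=
  Pos 2: 'i' vs 'o' !=
  Pos 3: 'g' vs 'p' !=
  Pos 4: 'h' vs 'o' !=
  Pos 5: 't' vs 's' !=
  Pos 6: 'l' vs 'a' !=
  Pos 7: 'y' vs 'l' !=
Hamming distance = 8


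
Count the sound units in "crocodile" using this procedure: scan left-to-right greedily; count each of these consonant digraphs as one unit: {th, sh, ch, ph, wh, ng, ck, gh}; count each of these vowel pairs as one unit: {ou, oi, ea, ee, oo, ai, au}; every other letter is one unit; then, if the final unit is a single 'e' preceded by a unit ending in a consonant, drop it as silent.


Word: "crocodile" (9 letters)
Left-to-right scan:
  1. 'c' (letter)
  2. 'r' (letter)
  3. 'o' (letter)
  4. 'c' (letter)
  5. 'o' (letter)
  6. 'd' (letter)
  7. 'i' (letter)
  8. 'l' (letter)
  9. 'e' (letter)
Units from scan: 9
Final unit is 'e' after a consonant -> drop as silent (-1)
Sound units = 8 units


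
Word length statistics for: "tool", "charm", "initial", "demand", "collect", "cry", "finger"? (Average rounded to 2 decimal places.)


Lengths: "tool"=4, "charm"=5, "initial"=7, "demand"=6, "collect"=7, "cry"=3, "finger"=6
Sum = 38, Count = 7
Average = 38/7 = 5.43
= avg=5.43, min=3, max=7


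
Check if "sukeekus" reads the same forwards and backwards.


Word: "sukeekus"
Reversed: "sukeekus"
Forward == Backward? sukeekus == sukeekus
Palindrome = Yes


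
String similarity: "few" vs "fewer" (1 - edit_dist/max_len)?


Word 1: "few" (length 3)
Word 2: "fewer" (length 5)
One optimal edit sequence:
  1. keep 'f'
  2. keep 'e'
  3. keep 'w'
  4. insert 'e'  (+1)
  5. insert 'r'  (+1)
Edit distance = 2
Max length = max(3, 5) = 5
Similarity = 1 - 2/5
= 0.6000


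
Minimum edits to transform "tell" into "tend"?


Word 1: "tell" (length 4)
Word 2: "tend" (length 4)
One optimal edit sequence (insert/delete/substitute each cost 1):
  1. keep 't'
  2. keep 'e'
  3. substitute 'l' -> 'n'  (+1)
  4. substitute 'l' -> 'd'  (+1)
Total edit operations: 2
Edit distance = 2


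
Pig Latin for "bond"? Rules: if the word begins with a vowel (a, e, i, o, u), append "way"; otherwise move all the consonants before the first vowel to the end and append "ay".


Word: "bond"
Starts with consonant(s) → move to end, add 'ay'
Consonant cluster: "b"
Pig Latin = "ondbay"


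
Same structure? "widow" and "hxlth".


Pattern of "widow": [0, 1, 2, 3, 0]
Pattern of "hxlth": [0, 1, 2, 3, 0]
Patterns match
Same pattern = Yes


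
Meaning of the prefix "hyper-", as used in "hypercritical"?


Prefix: hyper-
As in: hypercritical -> hyper- + critical
Meaning = over / excessive


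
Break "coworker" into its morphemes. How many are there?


Word: "coworker"
Morphemes: co- | work | -er
Each morpheme carries meaning
= 3 morphemes


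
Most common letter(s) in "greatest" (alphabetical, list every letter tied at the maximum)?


Word: "greatest"
Letter counts:
  'a': 1
  'e': 2
  'g': 1
  'r': 1
  's': 1
  't': 2
Maximum count = 2
Most frequent = 'e', 't' (2 times each)


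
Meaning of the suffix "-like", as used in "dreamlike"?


Suffix: -like
Example: dreamlike = dream + -like
Meaning = resembling


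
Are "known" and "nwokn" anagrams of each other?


Word 1: "known" → sorted: knnow
Word 2: "nwokn" → sorted: knnow
Same letters? knnow == knnow
Anagram = Yes


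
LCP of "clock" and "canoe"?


Word 1: "clock"
Word 2: "canoe"
Comparing from start:
  Pos 0: 'c' == 'c'
  Pos 1: 'l' != 'a' (stop)
LCP = "c" (length 1)


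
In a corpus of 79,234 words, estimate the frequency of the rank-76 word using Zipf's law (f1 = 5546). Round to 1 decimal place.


Zipf's law: f(r) = f(1) / r
f(1) = 5546
f(76) = 5546 / 76
= 73.0 occurrences


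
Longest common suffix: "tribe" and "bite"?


Word 1: "tribe"
Word 2: "bite"
Comparing from end:
  Pos -1: 'e' == 'e'
  Pos -2: 'b' != 't' (stop)
LCS = "e" (length 1)


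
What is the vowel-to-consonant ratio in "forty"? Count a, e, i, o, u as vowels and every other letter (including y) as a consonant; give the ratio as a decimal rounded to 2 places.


Word: "forty"
Vowels (a,e,i,o,u): 1
Consonants: 4
Ratio = 1/4
= 0.25


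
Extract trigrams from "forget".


Word: "forget" (length 6)
Number of trigrams = 6 - 3 + 1 = 4
  Position 0: "for"
  Position 1: "org"
  Position 2: "rge"
  Position 3: "get"
Trigrams = "for", "org", "rge", "get"


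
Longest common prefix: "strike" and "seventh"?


Word 1: "strike"
Word 2: "seventh"
Comparing from start:
  Pos 0: 's' == 's'
  Pos 1: 't' != 'e' (stop)
LCP = "s" (length 1)


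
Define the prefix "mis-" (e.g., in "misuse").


Prefix: mis-
Example: misuse (mis- + use)
Meaning = wrongly


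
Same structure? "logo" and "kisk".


Pattern of "logo": [0, 1, 2, 1]
Pattern of "kisk": [0, 1, 2, 0]
Patterns do not match
Same pattern = No


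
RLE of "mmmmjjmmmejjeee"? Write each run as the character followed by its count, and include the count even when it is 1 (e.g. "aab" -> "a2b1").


String: "mmmmjjmmmejjeee"
Scanning for consecutive runs:
  'm' x 4
  'j' x 2
  'm' x 3
  'e' x 1
  'j' x 2
  'e' x 3
RLE = "m4j2m3e1j2e3"


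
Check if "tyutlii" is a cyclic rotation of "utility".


Word: "utility", Candidate: "tyutlii"
Method: check if candidate is substring of word+word
"utilityutility" contains "tyutlii"? No
Is rotation = No


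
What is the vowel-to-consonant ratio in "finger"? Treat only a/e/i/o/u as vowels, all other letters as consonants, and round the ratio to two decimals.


Word: "finger"
Vowels (a,e,i,o,u): 2
Consonants: 4
Ratio = 2/4
= 0.50


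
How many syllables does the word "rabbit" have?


Word: "rabbit"
Syllable breakdown: rab / bit
Counting: 2 parts
= 2 syllables


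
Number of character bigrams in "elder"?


Word: "elder" (length 5)
Number of 2-grams = length - 2 + 1 = 5 - 2 + 1
= 4


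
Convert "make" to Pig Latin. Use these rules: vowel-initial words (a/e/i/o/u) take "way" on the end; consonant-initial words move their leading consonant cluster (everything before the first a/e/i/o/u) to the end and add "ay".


Word: "make"
Starts with consonant(s) → move to end, add 'ay'
Consonant cluster: "m"
Pig Latin = "akemay"
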